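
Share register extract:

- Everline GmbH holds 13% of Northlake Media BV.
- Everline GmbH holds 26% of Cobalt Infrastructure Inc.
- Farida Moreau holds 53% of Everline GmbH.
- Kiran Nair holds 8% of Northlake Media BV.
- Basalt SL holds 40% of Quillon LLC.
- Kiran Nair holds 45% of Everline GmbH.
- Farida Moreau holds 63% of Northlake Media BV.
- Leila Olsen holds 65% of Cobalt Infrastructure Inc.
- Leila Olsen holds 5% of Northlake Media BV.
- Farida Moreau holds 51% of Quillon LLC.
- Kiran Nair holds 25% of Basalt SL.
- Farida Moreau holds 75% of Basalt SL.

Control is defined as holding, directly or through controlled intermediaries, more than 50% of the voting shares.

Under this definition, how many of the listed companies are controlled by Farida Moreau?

4

Farida holds 75% of Basalt, so Farida controls Basalt.
Farida holds 53% of Everline, so Farida controls Everline.
Basalt and Farida together hold 40% + 51% = 91% of Quillon, so Farida controls Quillon.
Farida and Everline together hold 63% + 13% = 76% of Northlake, so Farida controls Northlake.
No other company's threshold is met.
Farida controls 4 companies.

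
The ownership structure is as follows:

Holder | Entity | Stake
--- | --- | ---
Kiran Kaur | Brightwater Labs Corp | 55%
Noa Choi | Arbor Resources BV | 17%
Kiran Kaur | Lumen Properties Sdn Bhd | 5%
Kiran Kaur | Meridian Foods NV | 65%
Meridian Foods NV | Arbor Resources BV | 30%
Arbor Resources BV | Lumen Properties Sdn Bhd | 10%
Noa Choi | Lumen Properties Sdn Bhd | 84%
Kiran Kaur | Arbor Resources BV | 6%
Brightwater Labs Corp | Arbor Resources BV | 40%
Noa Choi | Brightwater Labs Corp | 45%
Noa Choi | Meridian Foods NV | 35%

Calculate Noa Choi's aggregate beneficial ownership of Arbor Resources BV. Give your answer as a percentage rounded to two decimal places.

45.50%

Noa reaches Arbor along 3 paths.
Via Brightwater: 45% × 40% = 18%.
Via Meridian: 35% × 30% = 10.5%.
Direct stake: 17% = 17%.
Total: 18% + 10.5% + 17% = 45.5%.
Rounded: 45.50%.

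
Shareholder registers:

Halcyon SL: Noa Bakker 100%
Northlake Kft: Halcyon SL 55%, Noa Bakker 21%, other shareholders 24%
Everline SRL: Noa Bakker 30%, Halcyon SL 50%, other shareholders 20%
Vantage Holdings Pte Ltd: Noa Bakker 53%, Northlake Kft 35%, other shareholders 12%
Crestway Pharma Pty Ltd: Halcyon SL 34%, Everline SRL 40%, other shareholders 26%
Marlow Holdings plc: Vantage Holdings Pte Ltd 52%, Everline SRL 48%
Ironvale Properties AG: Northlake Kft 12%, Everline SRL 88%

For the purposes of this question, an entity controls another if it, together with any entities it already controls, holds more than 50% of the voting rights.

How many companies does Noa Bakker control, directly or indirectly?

7

Noa holds 100% of Halcyon, so Noa controls Halcyon.
Halcyon and Noa together hold 55% + 21% = 76% of Northlake, so Noa controls Northlake.
Noa and Halcyon together hold 30% + 50% = 80% of Everline, so Noa controls Everline.
Noa and Northlake together hold 53% + 35% = 88% of Vantage, so Noa controls Vantage.
Halcyon and Everline together hold 34% + 40% = 74% of Crestway, so Noa controls Crestway.
Vantage and Everline together hold 52% + 48% = 100% of Marlow, so Noa controls Marlow.
Northlake and Everline together hold 12% + 88% = 100% of Ironvale, so Noa controls Ironvale.
Noa controls 7 companies.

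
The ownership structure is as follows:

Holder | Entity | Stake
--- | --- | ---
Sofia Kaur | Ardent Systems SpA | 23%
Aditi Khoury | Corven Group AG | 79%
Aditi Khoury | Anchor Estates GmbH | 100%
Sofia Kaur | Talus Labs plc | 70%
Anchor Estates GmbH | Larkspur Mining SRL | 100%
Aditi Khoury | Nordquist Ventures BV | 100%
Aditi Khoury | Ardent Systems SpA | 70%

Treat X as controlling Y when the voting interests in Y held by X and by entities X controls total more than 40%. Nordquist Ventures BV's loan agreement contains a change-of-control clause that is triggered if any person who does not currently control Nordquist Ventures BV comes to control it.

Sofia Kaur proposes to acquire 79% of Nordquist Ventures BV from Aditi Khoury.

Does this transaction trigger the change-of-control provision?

The purchase adds only to Sofia's holdings (Aditi's stake shrinks), so Sofia is the only person who could newly come to control Nordquist.
Sofia holds 70% of Talus, so Sofia controls Talus.
Neither Sofia nor any entity Sofia controls holds any voting interest in Nordquist.
So before the transaction, Sofia does not control Nordquist.
After the purchase, Sofia holds 79% of Nordquist directly, and Aditi's stake falls to 21%.
Sofia holds 79% of Nordquist, so Sofia controls Nordquist.
Sofia did not control Nordquist before and does after, so the clause is triggered.

Yes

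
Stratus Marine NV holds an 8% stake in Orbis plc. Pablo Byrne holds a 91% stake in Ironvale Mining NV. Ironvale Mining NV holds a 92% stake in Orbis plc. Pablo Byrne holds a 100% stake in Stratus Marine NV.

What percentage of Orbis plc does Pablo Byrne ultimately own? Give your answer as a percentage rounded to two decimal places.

91.72%

Pablo reaches Orbis along 2 paths.
Via Stratus: 100% × 8% = 8%.
Via Ironvale: 91% × 92% = 83.72%.
Total: 8% + 83.72% = 91.72%.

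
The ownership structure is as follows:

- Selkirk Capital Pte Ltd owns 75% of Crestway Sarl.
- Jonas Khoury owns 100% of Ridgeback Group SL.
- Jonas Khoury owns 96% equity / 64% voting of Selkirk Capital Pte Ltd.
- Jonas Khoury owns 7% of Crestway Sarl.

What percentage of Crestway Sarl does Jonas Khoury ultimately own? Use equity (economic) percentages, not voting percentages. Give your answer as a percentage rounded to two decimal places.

79.00%

Jonas reaches Crestway along 2 paths.
Via Selkirk: 96% × 75% = 72%.
Direct stake: 7% = 7%.
Total: 72% + 7% = 79%.
Rounded: 79.00%.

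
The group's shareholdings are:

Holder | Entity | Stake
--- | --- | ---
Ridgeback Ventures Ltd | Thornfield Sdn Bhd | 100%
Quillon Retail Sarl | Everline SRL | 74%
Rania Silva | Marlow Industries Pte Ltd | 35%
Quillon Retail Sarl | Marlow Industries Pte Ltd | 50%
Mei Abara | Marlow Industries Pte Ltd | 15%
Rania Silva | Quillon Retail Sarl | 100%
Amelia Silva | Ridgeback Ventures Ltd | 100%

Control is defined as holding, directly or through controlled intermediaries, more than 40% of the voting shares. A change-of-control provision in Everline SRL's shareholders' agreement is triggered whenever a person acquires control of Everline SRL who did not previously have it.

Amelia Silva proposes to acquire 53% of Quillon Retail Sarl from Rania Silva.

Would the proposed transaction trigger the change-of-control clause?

The purchase adds only to Amelia's holdings (Rania's stake shrinks), so Amelia is the only person who could newly come to control Everline.
Amelia holds 100% of Ridgeback, so Amelia controls Ridgeback.
Ridgeback holds 100% of Thornfield, so Amelia controls Thornfield.
Neither Amelia nor any entity Amelia controls holds any voting interest in Everline.
So before the transaction, Amelia does not control Everline.
After the purchase, Amelia holds 53% of Quillon directly, and Rania's stake falls to 47%.
Amelia holds 53% of Quillon, so Amelia controls Quillon.
Quillon holds 74% of Everline, so Amelia controls Everline.
Amelia did not control Everline before and does after, so the clause is triggered.

Yes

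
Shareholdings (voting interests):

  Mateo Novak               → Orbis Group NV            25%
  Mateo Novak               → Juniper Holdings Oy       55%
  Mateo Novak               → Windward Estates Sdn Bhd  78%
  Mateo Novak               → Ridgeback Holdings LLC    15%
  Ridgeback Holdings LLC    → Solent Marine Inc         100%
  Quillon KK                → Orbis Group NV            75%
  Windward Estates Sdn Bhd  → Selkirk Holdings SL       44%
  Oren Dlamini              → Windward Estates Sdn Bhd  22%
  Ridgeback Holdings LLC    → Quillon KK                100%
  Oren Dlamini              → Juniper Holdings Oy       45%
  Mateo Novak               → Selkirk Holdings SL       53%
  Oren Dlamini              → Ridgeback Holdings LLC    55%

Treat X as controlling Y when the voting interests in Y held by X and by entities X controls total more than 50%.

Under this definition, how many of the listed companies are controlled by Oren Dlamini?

Oren holds 55% of Ridgeback, so Oren controls Ridgeback.
Ridgeback holds 100% of Solent, so Oren controls Solent.
Ridgeback holds 100% of Quillon, so Oren controls Quillon.
Quillon holds 75% of Orbis, so Oren controls Orbis.
No other company's threshold is met.
Oren controls 4 companies.

4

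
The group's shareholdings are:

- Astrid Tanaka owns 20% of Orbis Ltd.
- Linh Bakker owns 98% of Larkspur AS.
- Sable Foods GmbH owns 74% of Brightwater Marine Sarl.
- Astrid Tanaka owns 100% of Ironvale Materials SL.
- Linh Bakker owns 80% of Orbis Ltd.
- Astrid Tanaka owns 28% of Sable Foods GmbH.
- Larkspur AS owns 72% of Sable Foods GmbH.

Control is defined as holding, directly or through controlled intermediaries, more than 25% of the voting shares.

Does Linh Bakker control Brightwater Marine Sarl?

Linh holds 98% of Larkspur, so Linh controls Larkspur.
Larkspur holds 72% of Sable, so Linh controls Sable.
Sable holds 74% of Brightwater, so Linh controls Brightwater.

Yes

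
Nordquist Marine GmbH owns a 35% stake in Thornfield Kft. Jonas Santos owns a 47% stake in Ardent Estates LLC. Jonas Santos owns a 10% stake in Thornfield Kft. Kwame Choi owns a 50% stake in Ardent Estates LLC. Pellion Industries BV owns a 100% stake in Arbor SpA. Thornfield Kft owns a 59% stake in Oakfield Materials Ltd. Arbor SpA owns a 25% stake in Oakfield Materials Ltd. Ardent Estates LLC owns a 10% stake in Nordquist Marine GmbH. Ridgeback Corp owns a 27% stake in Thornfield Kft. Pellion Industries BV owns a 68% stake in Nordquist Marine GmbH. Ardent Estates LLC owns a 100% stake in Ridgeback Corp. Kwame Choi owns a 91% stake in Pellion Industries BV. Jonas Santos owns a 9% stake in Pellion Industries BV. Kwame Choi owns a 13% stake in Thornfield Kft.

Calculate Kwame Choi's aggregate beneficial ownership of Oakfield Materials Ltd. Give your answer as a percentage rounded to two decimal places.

Kwame reaches Oakfield along 5 paths.
Via Ardent → Ridgeback → Thornfield: 50% × 100% × 27% × 59% = 7.965%.
Via Pellion → Nordquist → Thornfield: 91% × 68% × 35% × 59% = 12.77822%.
Via Ardent → Nordquist → Thornfield: 50% × 10% × 35% × 59% = 1.0325%.
Via Thornfield: 13% × 59% = 7.67%.
Via Pellion → Arbor: 91% × 100% × 25% = 22.75%.
Total: 7.965% + 12.77822% + 1.0325% + 7.67% + 22.75% = 52.19572%.
Rounded: 52.20%.

52.20%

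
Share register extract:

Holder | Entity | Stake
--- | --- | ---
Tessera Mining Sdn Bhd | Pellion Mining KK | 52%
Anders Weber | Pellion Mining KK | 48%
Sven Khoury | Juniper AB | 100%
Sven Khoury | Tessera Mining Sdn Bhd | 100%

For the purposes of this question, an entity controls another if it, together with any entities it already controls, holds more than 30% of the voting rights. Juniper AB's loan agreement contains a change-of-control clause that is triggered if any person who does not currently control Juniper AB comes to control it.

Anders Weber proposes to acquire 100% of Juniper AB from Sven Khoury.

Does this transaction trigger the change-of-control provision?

The purchase adds only to Anders's holdings (Sven's stake shrinks), so Anders is the only person who could newly come to control Juniper.
Anders holds 48% of Pellion, so Anders controls Pellion.
Neither Anders nor any entity Anders controls holds any voting interest in Juniper.
So before the transaction, Anders does not control Juniper.
After the purchase, Anders holds 100% of Juniper directly, and Sven's stake falls to 0%.
Anders holds 100% of Juniper, so Anders controls Juniper.
Anders did not control Juniper before and does after, so the clause is triggered.

Yes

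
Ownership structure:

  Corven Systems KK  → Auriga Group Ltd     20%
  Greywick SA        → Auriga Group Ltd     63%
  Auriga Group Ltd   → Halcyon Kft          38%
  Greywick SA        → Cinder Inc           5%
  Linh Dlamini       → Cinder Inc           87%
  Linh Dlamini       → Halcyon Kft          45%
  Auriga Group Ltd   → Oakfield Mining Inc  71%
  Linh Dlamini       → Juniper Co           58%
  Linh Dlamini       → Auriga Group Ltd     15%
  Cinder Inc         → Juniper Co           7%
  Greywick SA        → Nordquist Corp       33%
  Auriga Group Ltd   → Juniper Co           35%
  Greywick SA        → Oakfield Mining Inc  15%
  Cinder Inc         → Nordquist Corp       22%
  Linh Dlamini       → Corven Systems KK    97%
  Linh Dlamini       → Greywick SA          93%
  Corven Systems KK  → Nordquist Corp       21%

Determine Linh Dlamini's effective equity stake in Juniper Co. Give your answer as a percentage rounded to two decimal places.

Linh reaches Juniper along 6 paths.
Direct stake: 58% = 58%.
Via Corven → Auriga: 97% × 20% × 35% = 6.79%.
Via Auriga: 15% × 35% = 5.25%.
Via Greywick → Auriga: 93% × 63% × 35% = 20.5065%.
Via Greywick → Cinder: 93% × 5% × 7% = 0.3255%.
Via Cinder: 87% × 7% = 6.09%.
Total: 58% + 6.79% + 5.25% + 20.5065% + 0.3255% + 6.09% = 96.962%.
Rounded: 96.96%.

96.96%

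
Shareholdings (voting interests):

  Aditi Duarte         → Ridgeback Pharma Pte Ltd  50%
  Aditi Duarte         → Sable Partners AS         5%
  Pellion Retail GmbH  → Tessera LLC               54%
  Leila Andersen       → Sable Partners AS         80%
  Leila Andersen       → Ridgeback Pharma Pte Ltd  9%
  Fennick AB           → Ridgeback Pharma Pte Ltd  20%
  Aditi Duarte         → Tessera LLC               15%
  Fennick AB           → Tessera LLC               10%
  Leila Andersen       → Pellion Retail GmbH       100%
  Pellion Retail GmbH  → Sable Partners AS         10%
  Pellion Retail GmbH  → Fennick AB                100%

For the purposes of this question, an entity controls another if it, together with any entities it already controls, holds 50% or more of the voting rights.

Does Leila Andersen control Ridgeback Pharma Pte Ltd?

No

Leila holds 100% of Pellion, so Leila controls Pellion.
Leila and Pellion together hold 80% + 10% = 90% of Sable, so Leila controls Sable.
Pellion holds 100% of Fennick, so Leila controls Fennick.
Fennick and Pellion together hold 10% + 54% = 64% of Tessera, so Leila controls Tessera.
In Ridgeback, Leila's side holds only 20% + 9% = 29%, not ≥ 50%.
So Leila does not control Ridgeback.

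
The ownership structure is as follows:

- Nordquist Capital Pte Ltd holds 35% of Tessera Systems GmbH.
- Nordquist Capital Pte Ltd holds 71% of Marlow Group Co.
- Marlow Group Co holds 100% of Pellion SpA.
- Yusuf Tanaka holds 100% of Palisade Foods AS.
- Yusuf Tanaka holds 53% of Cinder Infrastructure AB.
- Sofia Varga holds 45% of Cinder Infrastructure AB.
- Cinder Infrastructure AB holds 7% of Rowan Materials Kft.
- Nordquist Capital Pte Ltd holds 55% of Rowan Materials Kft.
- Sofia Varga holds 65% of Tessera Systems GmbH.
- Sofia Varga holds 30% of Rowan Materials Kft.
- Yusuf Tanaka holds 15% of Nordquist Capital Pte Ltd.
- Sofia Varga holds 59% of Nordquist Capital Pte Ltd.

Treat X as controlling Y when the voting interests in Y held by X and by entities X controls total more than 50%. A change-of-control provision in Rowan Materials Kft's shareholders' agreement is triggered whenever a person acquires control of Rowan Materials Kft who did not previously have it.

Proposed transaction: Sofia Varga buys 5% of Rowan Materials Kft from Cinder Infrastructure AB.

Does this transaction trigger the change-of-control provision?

The purchase adds only to Sofia's holdings (Cinder's stake shrinks), so Sofia is the only person who could newly come to control Rowan.
Sofia holds 59% of Nordquist, so Sofia controls Nordquist.
Nordquist and Sofia together hold 55% + 30% = 85% of Rowan, so Sofia controls Rowan.
So Sofia already controls Rowan before the transaction.
After the purchase, Sofia's direct stake in Rowan rises to 30% + 5% = 35%, and Cinder's stake falls to 2%.
Sofia controlled Rowan already, so this is not a new person acquiring control; every other person's position is unchanged or reduced.
No new person acquires control, so the clause is not triggered.

No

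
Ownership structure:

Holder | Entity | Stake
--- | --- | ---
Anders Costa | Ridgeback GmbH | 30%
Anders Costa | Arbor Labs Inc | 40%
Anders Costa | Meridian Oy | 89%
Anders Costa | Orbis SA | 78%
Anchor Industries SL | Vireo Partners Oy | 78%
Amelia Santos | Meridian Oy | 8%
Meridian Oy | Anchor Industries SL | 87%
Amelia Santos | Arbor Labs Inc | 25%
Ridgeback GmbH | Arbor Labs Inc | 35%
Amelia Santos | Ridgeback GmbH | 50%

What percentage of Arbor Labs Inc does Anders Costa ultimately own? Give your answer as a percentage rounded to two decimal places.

50.50%

Anders reaches Arbor along 2 paths.
Direct stake: 40% = 40%.
Via Ridgeback: 30% × 35% = 10.5%.
Total: 40% + 10.5% = 50.5%.
Rounded: 50.50%.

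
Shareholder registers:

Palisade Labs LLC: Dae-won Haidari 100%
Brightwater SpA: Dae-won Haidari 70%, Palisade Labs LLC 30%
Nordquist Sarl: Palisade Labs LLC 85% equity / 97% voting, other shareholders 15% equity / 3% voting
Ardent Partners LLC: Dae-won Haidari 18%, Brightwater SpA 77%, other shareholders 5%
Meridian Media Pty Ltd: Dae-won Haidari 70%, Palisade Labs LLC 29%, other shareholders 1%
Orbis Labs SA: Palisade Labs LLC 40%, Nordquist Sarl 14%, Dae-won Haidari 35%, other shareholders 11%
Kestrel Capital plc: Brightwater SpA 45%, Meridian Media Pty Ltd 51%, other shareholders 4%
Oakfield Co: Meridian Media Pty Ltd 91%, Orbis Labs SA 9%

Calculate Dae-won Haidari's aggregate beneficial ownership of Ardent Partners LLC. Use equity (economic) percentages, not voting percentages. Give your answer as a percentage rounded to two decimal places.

95.00%

Dae-won reaches Ardent along 3 paths.
Direct stake: 18% = 18%.
Via Brightwater: 70% × 77% = 53.9%.
Via Palisade → Brightwater: 100% × 30% × 77% = 23.1%.
Total: 18% + 53.9% + 23.1% = 95%.
Rounded: 95.00%.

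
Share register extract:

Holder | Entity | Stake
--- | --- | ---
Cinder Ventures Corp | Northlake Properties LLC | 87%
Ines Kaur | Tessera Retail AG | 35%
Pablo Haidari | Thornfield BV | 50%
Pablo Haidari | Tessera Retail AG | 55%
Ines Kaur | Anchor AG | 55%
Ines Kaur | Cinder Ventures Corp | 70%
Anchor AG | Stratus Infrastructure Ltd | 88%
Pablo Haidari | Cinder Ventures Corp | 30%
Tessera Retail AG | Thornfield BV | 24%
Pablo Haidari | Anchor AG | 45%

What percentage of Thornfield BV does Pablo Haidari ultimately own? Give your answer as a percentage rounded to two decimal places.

63.20%

Pablo reaches Thornfield along 2 paths.
Via Tessera: 55% × 24% = 13.2%.
Direct stake: 50% = 50%.
Total: 13.2% + 50% = 63.2%.
Rounded: 63.20%.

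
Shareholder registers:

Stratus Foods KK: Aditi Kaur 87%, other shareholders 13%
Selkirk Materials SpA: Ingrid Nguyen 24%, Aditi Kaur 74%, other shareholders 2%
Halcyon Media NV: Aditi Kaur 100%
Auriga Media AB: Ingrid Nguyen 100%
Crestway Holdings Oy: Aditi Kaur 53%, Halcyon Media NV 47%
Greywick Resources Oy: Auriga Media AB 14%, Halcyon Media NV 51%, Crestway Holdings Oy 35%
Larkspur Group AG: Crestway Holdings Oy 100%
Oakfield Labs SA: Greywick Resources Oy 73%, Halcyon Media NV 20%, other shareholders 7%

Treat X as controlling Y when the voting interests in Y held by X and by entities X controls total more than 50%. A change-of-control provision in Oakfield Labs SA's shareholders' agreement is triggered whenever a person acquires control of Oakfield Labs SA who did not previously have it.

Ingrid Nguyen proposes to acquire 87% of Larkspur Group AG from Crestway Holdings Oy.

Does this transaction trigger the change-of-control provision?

No

The purchase adds only to Ingrid's holdings (Crestway's stake shrinks), so Ingrid is the only person who could newly come to control Oakfield.
Ingrid holds 100% of Auriga, so Ingrid controls Auriga.
Neither Ingrid nor any entity Ingrid controls holds any voting interest in Oakfield.
So before the transaction, Ingrid does not control Oakfield.
After the purchase, Ingrid holds 87% of Larkspur directly, and Crestway's stake falls to 13%.
Ingrid holds 87% of Larkspur, so Ingrid controls Larkspur.
After the transaction, neither Ingrid nor any entity Ingrid controls holds a voting interest in Oakfield, so Ingrid still does not control it.
No new person acquires control, so the clause is not triggered.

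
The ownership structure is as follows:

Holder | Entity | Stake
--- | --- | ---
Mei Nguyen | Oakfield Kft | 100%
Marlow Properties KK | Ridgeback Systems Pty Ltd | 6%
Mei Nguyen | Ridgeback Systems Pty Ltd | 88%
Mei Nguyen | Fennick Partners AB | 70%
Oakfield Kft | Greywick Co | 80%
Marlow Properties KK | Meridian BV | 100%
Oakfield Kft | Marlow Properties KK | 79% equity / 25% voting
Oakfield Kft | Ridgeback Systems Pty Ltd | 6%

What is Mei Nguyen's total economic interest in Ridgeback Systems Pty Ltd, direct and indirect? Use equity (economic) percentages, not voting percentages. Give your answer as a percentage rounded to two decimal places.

98.74%

Mei reaches Ridgeback along 3 paths.
Direct stake: 88% = 88%.
Via Oakfield → Marlow: 100% × 79% × 6% = 4.74%.
Via Oakfield: 100% × 6% = 6%.
Total: 88% + 4.74% + 6% = 98.74%.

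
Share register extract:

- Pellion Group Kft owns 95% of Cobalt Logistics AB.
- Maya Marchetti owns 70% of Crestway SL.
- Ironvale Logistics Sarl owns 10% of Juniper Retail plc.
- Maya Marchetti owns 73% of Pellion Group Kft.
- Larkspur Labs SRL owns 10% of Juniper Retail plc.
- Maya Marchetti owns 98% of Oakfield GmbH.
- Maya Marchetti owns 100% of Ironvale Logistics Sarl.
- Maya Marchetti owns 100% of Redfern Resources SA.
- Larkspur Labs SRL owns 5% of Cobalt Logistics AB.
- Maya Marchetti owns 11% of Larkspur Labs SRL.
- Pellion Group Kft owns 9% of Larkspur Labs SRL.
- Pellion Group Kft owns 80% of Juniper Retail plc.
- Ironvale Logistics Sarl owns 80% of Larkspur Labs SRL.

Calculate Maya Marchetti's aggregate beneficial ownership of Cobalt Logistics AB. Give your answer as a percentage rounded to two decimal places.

Maya reaches Cobalt along 4 paths.
Via Pellion: 73% × 95% = 69.35%.
Via Pellion → Larkspur: 73% × 9% × 5% = 0.3285%.
Via Ironvale → Larkspur: 100% × 80% × 5% = 4%.
Via Larkspur: 11% × 5% = 0.55%.
Total: 69.35% + 0.3285% + 4% + 0.55% = 74.2285%.
Rounded: 74.23%.

74.23%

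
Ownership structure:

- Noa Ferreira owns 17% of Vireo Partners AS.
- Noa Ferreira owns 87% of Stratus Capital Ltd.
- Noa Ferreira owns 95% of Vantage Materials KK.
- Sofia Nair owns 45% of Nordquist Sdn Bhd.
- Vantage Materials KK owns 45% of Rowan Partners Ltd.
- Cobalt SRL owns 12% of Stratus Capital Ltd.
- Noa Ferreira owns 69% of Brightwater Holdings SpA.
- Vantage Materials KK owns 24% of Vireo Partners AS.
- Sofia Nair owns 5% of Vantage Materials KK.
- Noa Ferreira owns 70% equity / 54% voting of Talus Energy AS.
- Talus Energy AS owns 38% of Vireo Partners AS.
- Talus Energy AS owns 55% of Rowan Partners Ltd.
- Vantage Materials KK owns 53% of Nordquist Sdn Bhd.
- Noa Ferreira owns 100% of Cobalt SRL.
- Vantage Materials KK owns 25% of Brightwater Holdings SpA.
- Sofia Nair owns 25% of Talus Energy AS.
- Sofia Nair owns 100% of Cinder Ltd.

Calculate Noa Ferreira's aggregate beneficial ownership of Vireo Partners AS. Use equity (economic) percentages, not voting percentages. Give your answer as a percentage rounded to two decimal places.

66.40%

Noa reaches Vireo along 3 paths.
Via Vantage: 95% × 24% = 22.8%.
Via Talus: 70% × 38% = 26.6%.
Direct stake: 17% = 17%.
Total: 22.8% + 26.6% + 17% = 66.4%.
Rounded: 66.40%.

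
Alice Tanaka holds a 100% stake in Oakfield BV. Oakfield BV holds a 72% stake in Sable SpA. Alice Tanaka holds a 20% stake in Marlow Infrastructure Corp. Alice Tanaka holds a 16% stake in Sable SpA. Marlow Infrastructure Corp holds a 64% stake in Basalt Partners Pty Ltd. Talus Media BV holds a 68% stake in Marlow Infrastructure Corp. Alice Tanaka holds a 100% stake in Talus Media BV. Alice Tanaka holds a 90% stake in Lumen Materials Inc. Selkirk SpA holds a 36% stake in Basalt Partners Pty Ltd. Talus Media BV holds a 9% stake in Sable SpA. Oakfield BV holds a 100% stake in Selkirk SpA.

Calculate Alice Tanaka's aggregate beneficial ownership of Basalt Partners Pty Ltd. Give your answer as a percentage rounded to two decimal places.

Alice reaches Basalt along 3 paths.
Via Marlow: 20% × 64% = 12.8%.
Via Talus → Marlow: 100% × 68% × 64% = 43.52%.
Via Oakfield → Selkirk: 100% × 100% × 36% = 36%.
Total: 12.8% + 43.52% + 36% = 92.32%.

92.32%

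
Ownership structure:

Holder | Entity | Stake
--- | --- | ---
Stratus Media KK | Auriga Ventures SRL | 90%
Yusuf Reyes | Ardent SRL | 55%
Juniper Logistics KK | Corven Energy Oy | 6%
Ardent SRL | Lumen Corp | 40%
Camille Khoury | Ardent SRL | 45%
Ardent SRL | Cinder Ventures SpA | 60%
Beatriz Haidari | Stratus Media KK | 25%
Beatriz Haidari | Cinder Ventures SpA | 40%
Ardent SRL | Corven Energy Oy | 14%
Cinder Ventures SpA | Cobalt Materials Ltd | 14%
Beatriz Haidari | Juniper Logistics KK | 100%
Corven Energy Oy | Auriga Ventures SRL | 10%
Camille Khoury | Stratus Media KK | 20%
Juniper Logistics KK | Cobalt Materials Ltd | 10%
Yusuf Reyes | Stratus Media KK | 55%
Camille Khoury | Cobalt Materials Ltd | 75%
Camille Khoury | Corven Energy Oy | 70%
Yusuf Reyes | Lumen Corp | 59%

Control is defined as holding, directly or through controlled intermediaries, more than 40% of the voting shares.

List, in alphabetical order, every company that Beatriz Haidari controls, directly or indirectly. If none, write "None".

Juniper Logistics KK

Beatriz holds 100% of Juniper, so Beatriz controls Juniper.
No other company's threshold is met.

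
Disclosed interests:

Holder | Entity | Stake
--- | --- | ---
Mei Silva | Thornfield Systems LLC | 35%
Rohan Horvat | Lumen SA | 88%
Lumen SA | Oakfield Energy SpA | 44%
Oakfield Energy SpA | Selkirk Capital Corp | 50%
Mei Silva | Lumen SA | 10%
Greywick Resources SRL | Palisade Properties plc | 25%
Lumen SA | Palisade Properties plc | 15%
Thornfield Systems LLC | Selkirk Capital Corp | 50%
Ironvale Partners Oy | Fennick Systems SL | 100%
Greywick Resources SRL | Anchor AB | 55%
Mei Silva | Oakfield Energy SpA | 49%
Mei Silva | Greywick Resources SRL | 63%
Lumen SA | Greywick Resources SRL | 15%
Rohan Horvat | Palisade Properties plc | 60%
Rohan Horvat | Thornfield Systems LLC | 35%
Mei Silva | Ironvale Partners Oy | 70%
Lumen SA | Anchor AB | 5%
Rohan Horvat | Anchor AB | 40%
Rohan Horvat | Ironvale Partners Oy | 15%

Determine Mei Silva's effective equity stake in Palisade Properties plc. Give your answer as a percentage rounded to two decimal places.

17.63%

Mei reaches Palisade along 3 paths.
Via Greywick: 63% × 25% = 15.75%.
Via Lumen → Greywick: 10% × 15% × 25% = 0.375%.
Via Lumen: 10% × 15% = 1.5%.
Total: 15.75% + 0.375% + 1.5% = 17.625%.
Rounded: 17.63%.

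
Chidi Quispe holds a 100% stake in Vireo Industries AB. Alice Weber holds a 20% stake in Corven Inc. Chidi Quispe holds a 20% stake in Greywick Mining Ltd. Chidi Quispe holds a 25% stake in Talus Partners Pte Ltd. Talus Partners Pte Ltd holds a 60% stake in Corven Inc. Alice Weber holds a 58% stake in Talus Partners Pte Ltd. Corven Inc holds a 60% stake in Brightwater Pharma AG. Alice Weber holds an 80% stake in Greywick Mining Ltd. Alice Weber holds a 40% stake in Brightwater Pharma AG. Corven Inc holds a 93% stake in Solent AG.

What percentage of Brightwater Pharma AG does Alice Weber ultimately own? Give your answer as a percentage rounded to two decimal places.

72.88%

Alice reaches Brightwater along 3 paths.
Direct stake: 40% = 40%.
Via Talus → Corven: 58% × 60% × 60% = 20.88%.
Via Corven: 20% × 60% = 12%.
Total: 40% + 20.88% + 12% = 72.88%.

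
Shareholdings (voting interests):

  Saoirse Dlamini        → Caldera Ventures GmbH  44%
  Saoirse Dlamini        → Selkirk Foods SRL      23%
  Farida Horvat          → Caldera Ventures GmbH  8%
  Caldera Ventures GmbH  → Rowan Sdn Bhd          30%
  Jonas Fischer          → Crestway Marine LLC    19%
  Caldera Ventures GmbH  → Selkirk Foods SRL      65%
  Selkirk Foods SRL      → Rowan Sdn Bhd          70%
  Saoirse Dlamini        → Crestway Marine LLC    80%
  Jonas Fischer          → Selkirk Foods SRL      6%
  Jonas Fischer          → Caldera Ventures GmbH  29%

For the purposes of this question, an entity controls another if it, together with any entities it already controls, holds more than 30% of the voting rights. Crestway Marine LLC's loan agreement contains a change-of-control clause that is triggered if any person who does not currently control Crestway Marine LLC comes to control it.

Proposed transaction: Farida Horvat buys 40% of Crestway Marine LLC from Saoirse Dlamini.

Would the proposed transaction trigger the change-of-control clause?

Yes

The purchase adds only to Farida's holdings (Saoirse's stake shrinks), so Farida is the only person who could newly come to control Crestway.
Farida's largest direct stake is 8% in Caldera, which does not meet the threshold, so Farida controls no company.
Neither Farida nor any entity Farida controls holds any voting interest in Crestway.
So before the transaction, Farida does not control Crestway.
After the purchase, Farida holds 40% of Crestway directly, and Saoirse's stake falls to 40%.
Farida holds 40% of Crestway, so Farida controls Crestway.
Farida did not control Crestway before and does after, so the clause is triggered.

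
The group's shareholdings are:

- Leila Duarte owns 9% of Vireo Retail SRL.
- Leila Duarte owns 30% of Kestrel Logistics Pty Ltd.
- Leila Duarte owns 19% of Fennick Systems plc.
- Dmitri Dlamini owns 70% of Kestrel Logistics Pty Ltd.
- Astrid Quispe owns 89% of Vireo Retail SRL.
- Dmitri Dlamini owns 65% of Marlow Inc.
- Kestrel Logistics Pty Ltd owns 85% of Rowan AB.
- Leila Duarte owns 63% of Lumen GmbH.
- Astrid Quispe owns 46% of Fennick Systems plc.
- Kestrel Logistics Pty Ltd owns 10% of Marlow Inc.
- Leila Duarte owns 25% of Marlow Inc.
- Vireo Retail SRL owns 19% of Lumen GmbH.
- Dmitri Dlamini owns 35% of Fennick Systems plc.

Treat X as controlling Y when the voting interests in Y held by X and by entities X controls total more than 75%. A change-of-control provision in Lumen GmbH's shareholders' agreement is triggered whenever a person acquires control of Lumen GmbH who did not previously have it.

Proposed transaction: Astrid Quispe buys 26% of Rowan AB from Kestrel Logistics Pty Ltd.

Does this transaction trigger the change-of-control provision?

No

The purchase adds only to Astrid's holdings (Kestrel's stake shrinks), so Astrid is the only person who could newly come to control Lumen.
Astrid holds 89% of Vireo, so Astrid controls Vireo.
In Lumen, Astrid's side holds only 19%, not > 75%.
So before the transaction, Astrid does not control Lumen.
After the purchase, Astrid holds 26% of Rowan directly, and Kestrel's stake falls to 59%.
Astrid's side now holds 26% of Rowan, not > 75%, so Astrid still does not control Rowan.
After the transaction, Astrid's side holds 19% of Lumen, not > 75%, so Astrid still does not control Lumen.
No new person acquires control, so the clause is not triggered.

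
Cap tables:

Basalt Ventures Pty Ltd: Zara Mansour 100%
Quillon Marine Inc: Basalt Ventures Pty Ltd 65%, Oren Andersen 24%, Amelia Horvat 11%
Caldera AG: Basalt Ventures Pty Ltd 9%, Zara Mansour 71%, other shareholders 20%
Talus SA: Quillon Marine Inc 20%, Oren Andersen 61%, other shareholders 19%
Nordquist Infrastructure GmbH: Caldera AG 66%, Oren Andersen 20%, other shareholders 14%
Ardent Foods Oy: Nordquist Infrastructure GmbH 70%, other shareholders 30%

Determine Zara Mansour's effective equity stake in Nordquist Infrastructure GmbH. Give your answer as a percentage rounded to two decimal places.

Zara reaches Nordquist along 2 paths.
Via Basalt → Caldera: 100% × 9% × 66% = 5.94%.
Via Caldera: 71% × 66% = 46.86%.
Total: 5.94% + 46.86% = 52.8%.
Rounded: 52.80%.

52.80%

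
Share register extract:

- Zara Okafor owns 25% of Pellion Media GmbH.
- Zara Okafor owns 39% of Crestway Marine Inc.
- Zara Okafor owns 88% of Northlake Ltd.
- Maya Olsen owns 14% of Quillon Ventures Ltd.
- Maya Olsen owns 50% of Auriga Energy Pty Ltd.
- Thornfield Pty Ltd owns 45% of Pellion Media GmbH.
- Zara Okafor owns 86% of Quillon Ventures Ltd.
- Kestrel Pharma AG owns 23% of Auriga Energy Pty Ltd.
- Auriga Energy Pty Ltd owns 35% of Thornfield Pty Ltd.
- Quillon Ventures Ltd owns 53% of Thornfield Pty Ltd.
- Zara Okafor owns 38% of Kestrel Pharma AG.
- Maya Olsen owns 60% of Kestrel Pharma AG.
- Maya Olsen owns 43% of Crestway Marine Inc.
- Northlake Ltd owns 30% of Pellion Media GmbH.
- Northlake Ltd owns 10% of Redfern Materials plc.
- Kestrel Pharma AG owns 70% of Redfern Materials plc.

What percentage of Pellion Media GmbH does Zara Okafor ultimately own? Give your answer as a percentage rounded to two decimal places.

Zara reaches Pellion along 4 paths.
Via Quillon → Thornfield: 86% × 53% × 45% = 20.511%.
Via Kestrel → Auriga → Thornfield: 38% × 23% × 35% × 45% = 1.37655%.
Via Northlake: 88% × 30% = 26.4%.
Direct stake: 25% = 25%.
Total: 20.511% + 1.37655% + 26.4% + 25% = 73.28755%.
Rounded: 73.29%.

73.29%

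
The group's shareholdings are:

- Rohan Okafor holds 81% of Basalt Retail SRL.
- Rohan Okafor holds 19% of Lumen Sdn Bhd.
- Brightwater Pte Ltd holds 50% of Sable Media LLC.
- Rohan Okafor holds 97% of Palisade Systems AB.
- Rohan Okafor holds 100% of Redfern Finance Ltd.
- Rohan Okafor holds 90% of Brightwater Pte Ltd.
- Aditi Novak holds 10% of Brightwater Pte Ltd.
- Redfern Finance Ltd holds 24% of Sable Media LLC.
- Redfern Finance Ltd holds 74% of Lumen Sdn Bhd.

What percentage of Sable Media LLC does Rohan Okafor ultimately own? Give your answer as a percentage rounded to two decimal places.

69.00%

Rohan reaches Sable along 2 paths.
Via Redfern: 100% × 24% = 24%.
Via Brightwater: 90% × 50% = 45%.
Total: 24% + 45% = 69%.
Rounded: 69.00%.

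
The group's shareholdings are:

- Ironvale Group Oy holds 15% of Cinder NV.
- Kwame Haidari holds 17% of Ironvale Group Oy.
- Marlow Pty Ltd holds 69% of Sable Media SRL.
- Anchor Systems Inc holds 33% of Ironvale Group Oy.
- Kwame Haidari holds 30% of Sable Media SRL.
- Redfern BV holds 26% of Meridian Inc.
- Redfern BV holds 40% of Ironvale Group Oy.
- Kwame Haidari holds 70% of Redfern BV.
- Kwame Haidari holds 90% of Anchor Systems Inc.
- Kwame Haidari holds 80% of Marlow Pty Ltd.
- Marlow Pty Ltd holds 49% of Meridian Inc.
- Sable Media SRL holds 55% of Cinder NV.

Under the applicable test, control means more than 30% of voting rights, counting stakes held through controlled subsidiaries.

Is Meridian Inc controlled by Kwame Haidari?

Kwame holds 70% of Redfern, so Kwame controls Redfern.
Kwame holds 80% of Marlow, so Kwame controls Marlow.
Redfern and Marlow together hold 26% + 49% = 75% of Meridian, so Kwame controls Meridian.

Yes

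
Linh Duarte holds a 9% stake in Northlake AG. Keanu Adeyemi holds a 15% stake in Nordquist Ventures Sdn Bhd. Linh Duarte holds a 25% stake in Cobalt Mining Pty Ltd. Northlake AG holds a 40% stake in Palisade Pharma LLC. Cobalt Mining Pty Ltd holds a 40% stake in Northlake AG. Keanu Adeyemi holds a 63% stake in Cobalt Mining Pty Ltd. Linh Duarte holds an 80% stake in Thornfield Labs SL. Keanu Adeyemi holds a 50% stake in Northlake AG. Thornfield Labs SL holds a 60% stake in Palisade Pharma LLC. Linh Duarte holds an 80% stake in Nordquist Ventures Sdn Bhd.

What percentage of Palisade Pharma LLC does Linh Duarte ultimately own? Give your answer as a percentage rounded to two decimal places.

55.60%

Linh reaches Palisade along 3 paths.
Via Cobalt → Northlake: 25% × 40% × 40% = 4%.
Via Northlake: 9% × 40% = 3.6%.
Via Thornfield: 80% × 60% = 48%.
Total: 4% + 3.6% + 48% = 55.6%.
Rounded: 55.60%.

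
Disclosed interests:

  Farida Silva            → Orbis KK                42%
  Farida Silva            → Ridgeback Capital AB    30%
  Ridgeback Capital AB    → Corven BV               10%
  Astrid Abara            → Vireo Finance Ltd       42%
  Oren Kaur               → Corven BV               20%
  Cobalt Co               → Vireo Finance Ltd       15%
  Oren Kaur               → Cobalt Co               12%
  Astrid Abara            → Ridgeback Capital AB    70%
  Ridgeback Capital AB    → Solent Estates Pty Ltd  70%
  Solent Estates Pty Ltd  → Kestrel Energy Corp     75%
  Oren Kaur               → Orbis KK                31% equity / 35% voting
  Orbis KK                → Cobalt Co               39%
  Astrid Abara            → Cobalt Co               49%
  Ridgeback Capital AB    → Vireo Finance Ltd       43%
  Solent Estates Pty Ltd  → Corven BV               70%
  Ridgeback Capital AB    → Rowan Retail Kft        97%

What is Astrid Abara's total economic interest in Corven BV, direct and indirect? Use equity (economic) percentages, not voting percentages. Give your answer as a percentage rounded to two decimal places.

41.30%

Astrid reaches Corven along 2 paths.
Via Ridgeback → Solent: 70% × 70% × 70% = 34.3%.
Via Ridgeback: 70% × 10% = 7%.
Total: 34.3% + 7% = 41.3%.
Rounded: 41.30%.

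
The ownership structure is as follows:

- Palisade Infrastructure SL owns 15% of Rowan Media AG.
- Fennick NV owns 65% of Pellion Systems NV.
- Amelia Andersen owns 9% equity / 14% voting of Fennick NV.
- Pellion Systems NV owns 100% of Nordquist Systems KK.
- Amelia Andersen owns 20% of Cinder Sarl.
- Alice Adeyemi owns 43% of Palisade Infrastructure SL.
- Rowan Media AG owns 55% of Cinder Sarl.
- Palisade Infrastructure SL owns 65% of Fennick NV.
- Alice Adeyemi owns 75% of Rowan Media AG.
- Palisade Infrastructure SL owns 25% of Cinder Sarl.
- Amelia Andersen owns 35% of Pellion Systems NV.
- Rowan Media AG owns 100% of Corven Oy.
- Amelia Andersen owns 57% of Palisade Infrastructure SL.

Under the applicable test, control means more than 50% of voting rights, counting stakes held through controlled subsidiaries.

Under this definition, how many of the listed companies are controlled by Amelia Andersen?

4

Amelia holds 57% of Palisade, so Amelia controls Palisade.
Palisade and Amelia together hold 65% + 14% = 79% of Fennick, so Amelia controls Fennick.
Fennick and Amelia together hold 65% + 35% = 100% of Pellion, so Amelia controls Pellion.
Pellion holds 100% of Nordquist, so Amelia controls Nordquist.
No other company's threshold is met.
Amelia controls 4 companies.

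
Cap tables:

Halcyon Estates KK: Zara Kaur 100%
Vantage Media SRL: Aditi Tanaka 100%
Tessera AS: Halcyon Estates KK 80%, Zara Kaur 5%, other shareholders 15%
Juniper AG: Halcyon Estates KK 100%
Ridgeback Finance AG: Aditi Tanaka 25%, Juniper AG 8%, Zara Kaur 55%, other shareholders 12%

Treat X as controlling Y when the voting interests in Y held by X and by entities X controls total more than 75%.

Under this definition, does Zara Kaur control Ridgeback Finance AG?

Zara holds 100% of Halcyon, so Zara controls Halcyon.
Halcyon and Zara together hold 80% + 5% = 85% of Tessera, so Zara controls Tessera.
Halcyon holds 100% of Juniper, so Zara controls Juniper.
In Ridgeback, Zara's side holds only 8% + 55% = 63%, not > 75%.
So Zara does not control Ridgeback.

No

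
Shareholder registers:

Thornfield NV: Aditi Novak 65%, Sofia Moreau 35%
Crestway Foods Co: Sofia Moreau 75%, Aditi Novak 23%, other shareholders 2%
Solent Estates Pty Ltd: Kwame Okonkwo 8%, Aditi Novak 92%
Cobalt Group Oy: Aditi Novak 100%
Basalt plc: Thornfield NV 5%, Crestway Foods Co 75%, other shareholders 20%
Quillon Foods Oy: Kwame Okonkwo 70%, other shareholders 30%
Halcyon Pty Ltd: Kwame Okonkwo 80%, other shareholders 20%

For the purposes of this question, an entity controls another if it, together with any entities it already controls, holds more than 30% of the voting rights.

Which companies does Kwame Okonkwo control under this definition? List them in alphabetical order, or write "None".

Kwame holds 70% of Quillon, so Kwame controls Quillon.
Kwame holds 80% of Halcyon, so Kwame controls Halcyon.
No other company's threshold is met.

Halcyon Pty Ltd, Quillon Foods Oy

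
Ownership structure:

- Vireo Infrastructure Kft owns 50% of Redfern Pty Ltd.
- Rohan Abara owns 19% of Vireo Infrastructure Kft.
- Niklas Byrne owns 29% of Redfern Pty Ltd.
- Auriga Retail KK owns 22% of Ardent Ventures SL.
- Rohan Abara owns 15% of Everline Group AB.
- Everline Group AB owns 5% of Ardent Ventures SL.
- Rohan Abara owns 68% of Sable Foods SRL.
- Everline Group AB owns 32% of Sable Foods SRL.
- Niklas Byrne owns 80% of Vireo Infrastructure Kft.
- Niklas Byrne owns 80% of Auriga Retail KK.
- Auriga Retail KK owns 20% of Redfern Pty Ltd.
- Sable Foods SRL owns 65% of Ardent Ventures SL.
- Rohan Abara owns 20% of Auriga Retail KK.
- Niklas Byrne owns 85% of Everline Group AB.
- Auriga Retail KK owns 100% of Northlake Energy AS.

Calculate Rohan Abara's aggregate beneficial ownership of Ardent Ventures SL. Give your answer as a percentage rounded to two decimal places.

52.47%

Rohan reaches Ardent along 4 paths.
Via Everline: 15% × 5% = 0.75%.
Via Sable: 68% × 65% = 44.2%.
Via Everline → Sable: 15% × 32% × 65% = 3.12%.
Via Auriga: 20% × 22% = 4.4%.
Total: 0.75% + 44.2% + 3.12% + 4.4% = 52.47%.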